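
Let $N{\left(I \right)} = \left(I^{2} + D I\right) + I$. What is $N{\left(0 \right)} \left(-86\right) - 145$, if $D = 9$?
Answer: $-145$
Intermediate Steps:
$N{\left(I \right)} = I^{2} + 10 I$ ($N{\left(I \right)} = \left(I^{2} + 9 I\right) + I = I^{2} + 10 I$)
$N{\left(0 \right)} \left(-86\right) - 145 = 0 \left(10 + 0\right) \left(-86\right) - 145 = 0 \cdot 10 \left(-86\right) - 145 = 0 \left(-86\right) - 145 = 0 - 145 = -145$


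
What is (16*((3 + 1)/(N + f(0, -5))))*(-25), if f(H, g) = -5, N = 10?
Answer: -320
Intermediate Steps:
(16*((3 + 1)/(N + f(0, -5))))*(-25) = (16*((3 + 1)/(10 - 5)))*(-25) = (16*(4/5))*(-25) = (16*(4*(⅕)))*(-25) = (16*(⅘))*(-25) = (64/5)*(-25) = -320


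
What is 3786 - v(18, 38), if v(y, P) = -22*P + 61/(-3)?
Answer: 13927/3 ≈ 4642.3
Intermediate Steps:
v(y, P) = -61/3 - 22*P (v(y, P) = -22*P + 61*(-1/3) = -22*P - 61/3 = -61/3 - 22*P)
3786 - v(18, 38) = 3786 - (-61/3 - 22*38) = 3786 - (-61/3 - 836) = 3786 - 1*(-2569/3) = 3786 + 2569/3 = 13927/3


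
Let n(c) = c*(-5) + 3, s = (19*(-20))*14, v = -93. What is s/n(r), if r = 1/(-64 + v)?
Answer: -29830/17 ≈ -1754.7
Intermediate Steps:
r = -1/157 (r = 1/(-64 - 93) = 1/(-157) = -1/157 ≈ -0.0063694)
s = -5320 (s = -380*14 = -5320)
n(c) = 3 - 5*c (n(c) = -5*c + 3 = 3 - 5*c)
s/n(r) = -5320/(3 - 5*(-1/157)) = -5320/(3 + 5/157) = -5320/476/157 = -5320*157/476 = -29830/17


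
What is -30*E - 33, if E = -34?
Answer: 987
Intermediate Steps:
-30*E - 33 = -30*(-34) - 33 = 1020 - 33 = 987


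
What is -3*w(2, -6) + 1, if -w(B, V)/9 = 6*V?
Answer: -971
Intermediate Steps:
w(B, V) = -54*V
-3*w(2, -6) + 1 = -(-162)*(-6) + 1 = -3*324 + 1 = -972 + 1 = -971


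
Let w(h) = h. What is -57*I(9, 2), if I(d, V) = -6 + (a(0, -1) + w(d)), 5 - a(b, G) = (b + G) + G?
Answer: -570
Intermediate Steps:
a(b, G) = 5 - b - 2*G (a(b, G) = 5 - ((b + G) + G) = 5 - ((G + b) + G) = 5 - (b + 2*G) = 5 + (-b - 2*G) = 5 - b - 2*G)
I(d, V) = 1 + d (I(d, V) = -6 + ((5 - 1*0 - 2*(-1)) + d) = -6 + ((5 + 0 + 2) + d) = -6 + (7 + d) = 1 + d)
-57*I(9, 2) = -57*(1 + 9) = -57*10 = -570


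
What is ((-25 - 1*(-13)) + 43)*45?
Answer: 1395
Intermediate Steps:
((-25 - 1*(-13)) + 43)*45 = ((-25 + 13) + 43)*45 = (-12 + 43)*45 = 31*45 = 1395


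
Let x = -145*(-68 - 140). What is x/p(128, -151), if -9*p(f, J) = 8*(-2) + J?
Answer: 271440/167 ≈ 1625.4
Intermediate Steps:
p(f, J) = 16/9 - J/9 (p(f, J) = -(8*(-2) + J)/9 = -(-16 + J)/9 = 16/9 - J/9)
x = 30160 (x = -145*(-208) = 30160)
x/p(128, -151) = 30160/(16/9 - ⅑*(-151)) = 30160/(16/9 + 151/9) = 30160/(167/9) = 30160*(9/167) = 271440/167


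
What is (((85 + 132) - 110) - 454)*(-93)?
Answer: 32271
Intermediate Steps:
(((85 + 132) - 110) - 454)*(-93) = ((217 - 110) - 454)*(-93) = (107 - 454)*(-93) = -347*(-93) = 32271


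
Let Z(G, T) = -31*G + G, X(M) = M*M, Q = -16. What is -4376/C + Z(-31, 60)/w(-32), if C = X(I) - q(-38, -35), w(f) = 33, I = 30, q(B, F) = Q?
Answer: 58956/2519 ≈ 23.405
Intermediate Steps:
q(B, F) = -16
X(M) = M**2
Z(G, T) = -30*G
C = 916 (C = 30**2 - 1*(-16) = 900 + 16 = 916)
-4376/C + Z(-31, 60)/w(-32) = -4376/916 - 30*(-31)/33 = -4376*1/916 + 930*(1/33) = -1094/229 + 310/11 = 58956/2519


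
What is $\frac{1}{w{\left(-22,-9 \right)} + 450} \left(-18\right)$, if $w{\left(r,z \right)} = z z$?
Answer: $- \frac{2}{59} \approx -0.033898$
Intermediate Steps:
$w{\left(r,z \right)} = z^{2}$
$\frac{1}{w{\left(-22,-9 \right)} + 450} \left(-18\right) = \frac{1}{\left(-9\right)^{2} + 450} \left(-18\right) = \frac{1}{81 + 450} \left(-18\right) = \frac{1}{531} \left(-18\right) = - \frac{2}{59}$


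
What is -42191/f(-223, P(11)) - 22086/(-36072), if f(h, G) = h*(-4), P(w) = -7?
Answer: -3477345/74482 ≈ -46.687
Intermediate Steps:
f(h, G) = -4*h
-42191/f(-223, P(11)) - 22086/(-36072) = -42191/((-4*(-223))) - 22086/(-36072) = -42191/892 - 22086*(-1/36072) = -42191*1/892 + 409/668 = -42191/892 + 409/668 = -3477345/74482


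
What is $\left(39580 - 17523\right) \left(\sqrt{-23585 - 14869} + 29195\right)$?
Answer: $643954115 + 22057 i \sqrt{38454} \approx 6.4395 \cdot 10^{8} + 4.3253 \cdot 10^{6} i$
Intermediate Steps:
$\left(39580 - 17523\right) \left(\sqrt{-23585 - 14869} + 29195\right) = 22057 \left(\sqrt{-38454} + 29195\right) = 22057 \left(i \sqrt{38454} + 29195\right) = 22057 \left(29195 + i \sqrt{38454}\right) = 643954115 + 22057 i \sqrt{38454}$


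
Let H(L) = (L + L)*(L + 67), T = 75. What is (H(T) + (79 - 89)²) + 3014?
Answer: 24414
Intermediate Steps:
H(L) = 2*L*(67 + L) (H(L) = (2*L)*(67 + L) = 2*L*(67 + L))
(H(T) + (79 - 89)²) + 3014 = (2*75*(67 + 75) + (79 - 89)²) + 3014 = (2*75*142 + (-10)²) + 3014 = (21300 + 100) + 3014 = 21400 + 3014 = 24414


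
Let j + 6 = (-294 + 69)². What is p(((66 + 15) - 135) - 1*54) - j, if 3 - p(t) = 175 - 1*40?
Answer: -50751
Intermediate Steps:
p(t) = -132 (p(t) = 3 - (175 - 1*40) = 3 - (175 - 40) = 3 - 1*135 = 3 - 135 = -132)
j = 50619 (j = -6 + (-294 + 69)² = -6 + (-225)² = -6 + 50625 = 50619)
p(((66 + 15) - 135) - 1*54) - j = -132 - 1*50619 = -132 - 50619 = -50751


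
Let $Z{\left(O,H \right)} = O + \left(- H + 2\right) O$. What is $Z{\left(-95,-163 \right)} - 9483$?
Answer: $-25253$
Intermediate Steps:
$Z{\left(O,H \right)} = O + O \left(2 - H\right)$ ($Z{\left(O,H \right)} = O + \left(2 - H\right) O = O + O \left(2 - H\right)$)
$Z{\left(-95,-163 \right)} - 9483 = - 95 \left(3 - -163\right) - 9483 = - 95 \left(3 + 163\right) - 9483 = \left(-95\right) 166 - 9483 = -15770 - 9483 = -25253$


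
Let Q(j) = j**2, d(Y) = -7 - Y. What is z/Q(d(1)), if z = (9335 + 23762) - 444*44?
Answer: 13561/64 ≈ 211.89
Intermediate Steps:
z = 13561 (z = 33097 - 19536 = 13561)
z/Q(d(1)) = 13561/((-7 - 1*1)**2) = 13561/((-7 - 1)**2) = 13561/((-8)**2) = 13561/64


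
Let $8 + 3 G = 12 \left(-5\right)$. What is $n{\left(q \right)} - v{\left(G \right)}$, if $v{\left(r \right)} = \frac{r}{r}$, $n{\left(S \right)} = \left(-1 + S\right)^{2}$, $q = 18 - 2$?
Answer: $224$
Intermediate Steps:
$q = 16$
$G = - \frac{68}{3}$ ($G = - \frac{8}{3} + \frac{12 \left(-5\right)}{3} = - \frac{8}{3} + \frac{1}{3} \left(-60\right) = - \frac{8}{3} - 20 = - \frac{68}{3} \approx -22.667$)
$v{\left(r \right)} = 1$
$n{\left(q \right)} - v{\left(G \right)} = \left(-1 + 16\right)^{2} - 1 = 15^{2} - 1 = 225 - 1 = 224$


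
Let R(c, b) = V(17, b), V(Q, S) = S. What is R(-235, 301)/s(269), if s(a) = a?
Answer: 301/269 ≈ 1.1190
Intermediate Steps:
R(c, b) = b
R(-235, 301)/s(269) = 301/269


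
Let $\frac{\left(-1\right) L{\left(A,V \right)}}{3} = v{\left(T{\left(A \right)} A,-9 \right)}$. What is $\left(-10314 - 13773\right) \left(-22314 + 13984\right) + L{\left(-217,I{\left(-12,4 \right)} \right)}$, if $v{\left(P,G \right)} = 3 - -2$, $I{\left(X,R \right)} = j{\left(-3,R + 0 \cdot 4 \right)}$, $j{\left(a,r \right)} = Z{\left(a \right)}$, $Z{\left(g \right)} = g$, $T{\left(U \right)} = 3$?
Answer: $200644695$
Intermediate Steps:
$j{\left(a,r \right)} = a$
$I{\left(X,R \right)} = -3$
$v{\left(P,G \right)} = 5$ ($v{\left(P,G \right)} = 3 + 2 = 5$)
$L{\left(A,V \right)} = -15$ ($L{\left(A,V \right)} = \left(-3\right) 5 = -15$)
$\left(-10314 - 13773\right) \left(-22314 + 13984\right) + L{\left(-217,I{\left(-12,4 \right)} \right)} = \left(-10314 - 13773\right) \left(-22314 + 13984\right) - 15 = \left(-24087\right) \left(-8330\right) - 15 = 200644710 - 15 = 200644695$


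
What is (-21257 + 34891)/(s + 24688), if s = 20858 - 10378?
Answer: 6817/17584 ≈ 0.38768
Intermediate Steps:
s = 10480
(-21257 + 34891)/(s + 24688) = (-21257 + 34891)/(10480 + 24688) = 13634/35168 = 13634*(1/35168) = 6817/17584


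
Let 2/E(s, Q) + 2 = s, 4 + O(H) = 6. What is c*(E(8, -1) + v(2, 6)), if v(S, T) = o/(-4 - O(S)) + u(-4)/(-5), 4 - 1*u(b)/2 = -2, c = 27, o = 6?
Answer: -414/5 ≈ -82.800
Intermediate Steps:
O(H) = 2 (O(H) = -4 + 6 = 2)
u(b) = 12 (u(b) = 8 - 2*(-2) = 8 + 4 = 12)
v(S, T) = -17/5 (v(S, T) = 6/(-4 - 1*2) + 12/(-5) = 6/(-4 - 2) + 12*(-⅕) = 6/(-6) - 12/5 = 6*(-⅙) - 12/5 = -1 - 12/5 = -17/5)
E(s, Q) = 2/(-2 + s)
c*(E(8, -1) + v(2, 6)) = 27*(2/(-2 + 8) - 17/5) = 27*(2/6 - 17/5) = 27*(2*(⅙) - 17/5) = 27*(⅓ - 17/5) = 27*(-46/15) = -414/5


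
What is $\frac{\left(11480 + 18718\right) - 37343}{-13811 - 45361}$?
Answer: $\frac{7145}{59172} \approx 0.12075$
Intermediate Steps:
$\frac{\left(11480 + 18718\right) - 37343}{-13811 - 45361} = \frac{30198 - 37343}{-59172} = \left(-7145\right) \left(- \frac{1}{59172}\right) = \frac{7145}{59172}$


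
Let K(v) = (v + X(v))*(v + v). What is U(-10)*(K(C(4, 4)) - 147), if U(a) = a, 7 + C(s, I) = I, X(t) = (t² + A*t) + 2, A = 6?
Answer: 870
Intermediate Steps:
X(t) = 2 + t² + 6*t (X(t) = (t² + 6*t) + 2 = 2 + t² + 6*t)
C(s, I) = -7 + I
K(v) = 2*v*(2 + v² + 7*v) (K(v) = (v + (2 + v² + 6*v))*(v + v) = (2 + v² + 7*v)*(2*v) = 2*v*(2 + v² + 7*v))
U(-10)*(K(C(4, 4)) - 147) = -10*(2*(-7 + 4)*(2 + (-7 + 4)² + 7*(-7 + 4)) - 147) = -10*(2*(-3)*(2 + (-3)² + 7*(-3)) - 147) = -10*(2*(-3)*(2 + 9 - 21) - 147) = -10*(2*(-3)*(-10) - 147) = -10*(60 - 147) = -10*(-87) = 870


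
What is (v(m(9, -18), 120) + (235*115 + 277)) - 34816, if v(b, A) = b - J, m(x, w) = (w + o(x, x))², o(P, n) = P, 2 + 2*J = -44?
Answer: -7410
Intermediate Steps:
J = -23 (J = -1 + (½)*(-44) = -1 - 22 = -23)
m(x, w) = (w + x)²
v(b, A) = 23 + b (v(b, A) = b - 1*(-23) = b + 23 = 23 + b)
(v(m(9, -18), 120) + (235*115 + 277)) - 34816 = ((23 + (-18 + 9)²) + (235*115 + 277)) - 34816 = ((23 + (-9)²) + (27025 + 277)) - 34816 = ((23 + 81) + 27302) - 34816 = (104 + 27302) - 34816 = 27406 - 34816 = -7410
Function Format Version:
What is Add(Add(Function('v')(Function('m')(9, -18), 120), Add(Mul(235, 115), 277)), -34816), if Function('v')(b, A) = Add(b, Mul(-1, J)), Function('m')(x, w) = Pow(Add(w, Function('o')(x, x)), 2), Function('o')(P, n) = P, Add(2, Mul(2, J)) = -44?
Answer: -7410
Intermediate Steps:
J = -23 (J = Add(-1, Mul(Rational(1, 2), -44)) = Add(-1, -22) = -23)
Function('m')(x, w) = Pow(Add(w, x), 2)
Function('v')(b, A) = Add(23, b) (Function('v')(b, A) = Add(b, Mul(-1, -23)) = Add(b, 23) = Add(23, b))
Add(Add(Function('v')(Function('m')(9, -18), 120), Add(Mul(235, 115), 277)), -34816) = Add(Add(Add(23, Pow(Add(-18, 9), 2)), Add(Mul(235, 115), 277)), -34816) = Add(Add(Add(23, Pow(-9, 2)), Add(27025, 277)), -34816) = Add(Add(Add(23, 81), 27302), -34816) = Add(Add(104, 27302), -34816) = Add(27406, -34816) = -7410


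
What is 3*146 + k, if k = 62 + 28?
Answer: 528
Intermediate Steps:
k = 90
3*146 + k = 3*146 + 90 = 438 + 90 = 528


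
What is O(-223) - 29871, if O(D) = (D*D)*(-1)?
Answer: -79600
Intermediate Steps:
O(D) = -D² (O(D) = D²*(-1) = -D²)
O(-223) - 29871 = -1*(-223)² - 29871 = -1*49729 - 29871 = -49729 - 29871 = -79600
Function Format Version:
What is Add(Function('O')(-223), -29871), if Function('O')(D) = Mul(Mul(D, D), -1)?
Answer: -79600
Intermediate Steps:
Function('O')(D) = Mul(-1, Pow(D, 2)) (Function('O')(D) = Mul(Pow(D, 2), -1) = Mul(-1, Pow(D, 2)))
Add(Function('O')(-223), -29871) = Add(Mul(-1, Pow(-223, 2)), -29871) = Add(Mul(-1, 49729), -29871) = Add(-49729, -29871) = -79600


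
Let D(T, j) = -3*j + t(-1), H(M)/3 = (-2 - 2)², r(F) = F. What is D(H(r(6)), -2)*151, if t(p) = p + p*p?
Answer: 906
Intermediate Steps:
t(p) = p + p²
H(M) = 48 (H(M) = 3*(-2 - 2)² = 3*(-4)² = 3*16 = 48)
D(T, j) = -3*j (D(T, j) = -3*j - (1 - 1) = -3*j - 1*0 = -3*j + 0 = -3*j)
D(H(r(6)), -2)*151 = -3*(-2)*151 = 6*151 = 906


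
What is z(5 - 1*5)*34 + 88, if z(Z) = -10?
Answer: -252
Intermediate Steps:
z(5 - 1*5)*34 + 88 = -10*34 + 88 = -340 + 88 = -252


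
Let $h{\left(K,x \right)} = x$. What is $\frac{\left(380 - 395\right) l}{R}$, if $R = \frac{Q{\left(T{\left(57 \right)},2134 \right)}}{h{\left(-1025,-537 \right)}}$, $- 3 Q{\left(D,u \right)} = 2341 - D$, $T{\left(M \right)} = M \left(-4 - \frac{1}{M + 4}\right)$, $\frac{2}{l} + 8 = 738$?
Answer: $- \frac{294813}{11443918} \approx -0.025762$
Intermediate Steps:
$l = \frac{1}{365}$ ($l = \frac{2}{-8 + 738} = \frac{2}{730} = 2 \cdot \frac{1}{730} = \frac{1}{365} \approx 0.0027397$)
$T{\left(M \right)} = M \left(-4 - \frac{1}{4 + M}\right)$
$Q{\left(D,u \right)} = - \frac{2341}{3} + \frac{D}{3}$ ($Q{\left(D,u \right)} = - \frac{2341 - D}{3} = - \frac{2341}{3} + \frac{D}{3}$)
$R = \frac{156766}{98271}$ ($R = \frac{- \frac{2341}{3} + \frac{\left(-1\right) 57 \frac{1}{4 + 57} \left(17 + 4 \cdot 57\right)}{3}}{-537} = \left(- \frac{2341}{3} + \frac{\left(-1\right) 57 \cdot \frac{1}{61} \left(17 + 228\right)}{3}\right) \left(- \frac{1}{537}\right) = \left(- \frac{2341}{3} + \frac{\left(-1\right) 57 \cdot \frac{1}{61} \cdot 245}{3}\right) \left(- \frac{1}{537}\right) = \left(- \frac{2341}{3} + \frac{1}{3} \left(- \frac{13965}{61}\right)\right) \left(- \frac{1}{537}\right) = \left(- \frac{2341}{3} - \frac{4655}{61}\right) \left(- \frac{1}{537}\right) = \left(- \frac{156766}{183}\right) \left(- \frac{1}{537}\right) = \frac{156766}{98271} \approx 1.5952$)
$\frac{\left(380 - 395\right) l}{R} = \frac{\left(380 - 395\right) \frac{1}{365}}{\frac{156766}{98271}} = \left(-15\right) \frac{1}{365} \cdot \frac{98271}{156766} = \left(- \frac{3}{73}\right) \frac{98271}{156766} = - \frac{294813}{11443918}$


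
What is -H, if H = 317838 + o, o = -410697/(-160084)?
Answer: -50881189089/160084 ≈ -3.1784e+5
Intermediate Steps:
o = 410697/160084 (o = -410697*(-1/160084) = 410697/160084 ≈ 2.5655)
H = 50881189089/160084 (H = 317838 + 410697/160084 = 50881189089/160084 ≈ 3.1784e+5)
-H = -1*50881189089/160084 = -50881189089/160084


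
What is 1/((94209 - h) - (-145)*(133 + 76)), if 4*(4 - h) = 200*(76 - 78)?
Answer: 1/124410 ≈ 8.0379e-6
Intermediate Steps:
h = 104 (h = 4 - 50*(76 - 78) = 4 - 50*(-2) = 4 - 1/4*(-400) = 4 + 100 = 104)
1/((94209 - h) - (-145)*(133 + 76)) = 1/((94209 - 1*104) - (-145)*(133 + 76)) = 1/((94209 - 104) - (-145)*209) = 1/(94105 - 1*(-30305)) = 1/(94105 + 30305) = 1/124410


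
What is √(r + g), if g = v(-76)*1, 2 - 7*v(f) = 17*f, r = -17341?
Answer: I*√840651/7 ≈ 130.98*I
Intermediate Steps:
v(f) = 2/7 - 17*f/7
g = 1294/7 (g = (2/7 - 17/7*(-76))*1 = (2/7 + 1292/7)*1 = (1294/7)*1 = 1294/7 ≈ 184.86)
√(r + g) = √(-17341 + 1294/7) = √(-120093/7) = I*√840651/7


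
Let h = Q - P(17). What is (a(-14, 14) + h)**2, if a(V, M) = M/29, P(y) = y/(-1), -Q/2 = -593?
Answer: 1218079801/841 ≈ 1.4484e+6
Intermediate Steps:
Q = 1186 (Q = -2*(-593) = 1186)
P(y) = -y (P(y) = y*(-1) = -y)
a(V, M) = M/29 (a(V, M) = M*(1/29) = M/29)
h = 1203 (h = 1186 - (-1)*17 = 1186 - 1*(-17) = 1186 + 17 = 1203)
(a(-14, 14) + h)**2 = ((1/29)*14 + 1203)**2 = (14/29 + 1203)**2 = (34901/29)**2 = 1218079801/841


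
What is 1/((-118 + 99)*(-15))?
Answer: 1/285 ≈ 0.0035088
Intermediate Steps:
1/((-118 + 99)*(-15)) = 1/(-19*(-15)) = 1/285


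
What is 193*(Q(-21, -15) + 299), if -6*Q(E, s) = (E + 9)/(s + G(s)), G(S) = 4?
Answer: 634391/11 ≈ 57672.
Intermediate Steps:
Q(E, s) = -(9 + E)/(6*(4 + s)) (Q(E, s) = -(E + 9)/(6*(s + 4)) = -(9 + E)/(6*(4 + s)))
193*(Q(-21, -15) + 299) = 193*((-9 - 1*(-21))/(6*(4 - 15)) + 299) = 193*((⅙)*(-9 + 21)/(-11) + 299) = 193*((⅙)*(-1/11)*12 + 299) = 193*(-2/11 + 299) = 193*(3287/11) = 634391/11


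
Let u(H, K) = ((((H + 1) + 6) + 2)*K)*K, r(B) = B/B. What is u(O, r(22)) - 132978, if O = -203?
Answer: -133172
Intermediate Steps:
r(B) = 1
u(H, K) = K**2*(9 + H) (u(H, K) = ((((1 + H) + 6) + 2)*K)*K = (((7 + H) + 2)*K)*K = ((9 + H)*K)*K = (K*(9 + H))*K = K**2*(9 + H))
u(O, r(22)) - 132978 = 1**2*(9 - 203) - 132978 = 1*(-194) - 132978 = -194 - 132978 = -133172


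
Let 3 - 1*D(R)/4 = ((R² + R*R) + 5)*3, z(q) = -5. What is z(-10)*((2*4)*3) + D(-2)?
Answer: -264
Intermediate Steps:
D(R) = -48 - 24*R² (D(R) = 12 - 4*((R² + R*R) + 5)*3 = 12 - 4*((R² + R²) + 5)*3 = 12 - 4*(2*R² + 5)*3 = 12 - 4*(5 + 2*R²)*3 = 12 - 4*(15 + 6*R²) = 12 + (-60 - 24*R²) = -48 - 24*R²)
z(-10)*((2*4)*3) + D(-2) = -5*2*4*3 + (-48 - 24*(-2)²) = -40*3 + (-48 - 24*4) = -5*24 + (-48 - 96) = -120 - 144 = -264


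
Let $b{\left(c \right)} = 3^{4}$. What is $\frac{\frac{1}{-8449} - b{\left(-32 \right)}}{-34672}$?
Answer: $\frac{342185}{146471864} \approx 0.0023362$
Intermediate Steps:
$b{\left(c \right)} = 81$
$\frac{\frac{1}{-8449} - b{\left(-32 \right)}}{-34672} = \frac{\frac{1}{-8449} - 81}{-34672} = \left(- \frac{1}{8449} - 81\right) \left(- \frac{1}{34672}\right) = \left(- \frac{684370}{8449}\right) \left(- \frac{1}{34672}\right) = \frac{342185}{146471864}$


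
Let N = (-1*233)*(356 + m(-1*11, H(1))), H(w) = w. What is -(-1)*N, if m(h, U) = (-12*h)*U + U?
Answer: -113937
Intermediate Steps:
m(h, U) = U - 12*U*h (m(h, U) = -12*U*h + U = U - 12*U*h)
N = -113937 (N = (-1*233)*(356 + 1*(1 - (-12)*11)) = -233*(356 + 1*(1 - 12*(-11))) = -233*(356 + 1*(1 + 132)) = -233*(356 + 1*133) = -233*(356 + 133) = -233*489 = -113937)
-(-1)*N = -(-1)*(-113937) = -1*113937 = -113937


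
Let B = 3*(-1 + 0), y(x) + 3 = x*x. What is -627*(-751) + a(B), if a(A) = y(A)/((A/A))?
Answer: 470883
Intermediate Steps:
y(x) = -3 + x**2 (y(x) = -3 + x*x = -3 + x**2)
B = -3 (B = 3*(-1) = -3)
a(A) = -3 + A**2 (a(A) = (-3 + A**2)/((A/A)) = (-3 + A**2)/1 = (-3 + A**2)*1 = -3 + A**2)
-627*(-751) + a(B) = -627*(-751) + (-3 + (-3)**2) = 470877 + (-3 + 9) = 470877 + 6 = 470883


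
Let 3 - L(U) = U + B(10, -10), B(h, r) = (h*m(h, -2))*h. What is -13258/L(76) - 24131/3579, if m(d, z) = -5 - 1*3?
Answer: -64993619/2601933 ≈ -24.979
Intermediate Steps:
m(d, z) = -8 (m(d, z) = -5 - 3 = -8)
B(h, r) = -8*h² (B(h, r) = (h*(-8))*h = (-8*h)*h = -8*h²)
L(U) = 803 - U (L(U) = 3 - (U - 8*10²) = 3 - (U - 8*100) = 3 - (U - 800) = 3 - (-800 + U) = 3 + (800 - U) = 803 - U)
-13258/L(76) - 24131/3579 = -13258/(803 - 1*76) - 24131/3579 = -13258/(803 - 76) - 24131*1/3579 = -13258/727 - 24131/3579 = -64993619/2601933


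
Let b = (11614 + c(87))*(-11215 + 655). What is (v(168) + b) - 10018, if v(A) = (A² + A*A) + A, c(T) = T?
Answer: -123515962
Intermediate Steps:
b = -123562560 (b = (11614 + 87)*(-11215 + 655) = 11701*(-10560) = -123562560)
v(A) = A + 2*A² (v(A) = (A² + A²) + A = 2*A² + A = A + 2*A²)
(v(168) + b) - 10018 = (168*(1 + 2*168) - 123562560) - 10018 = (168*(1 + 336) - 123562560) - 10018 = (168*337 - 123562560) - 10018 = (56616 - 123562560) - 10018 = -123505944 - 10018 = -123515962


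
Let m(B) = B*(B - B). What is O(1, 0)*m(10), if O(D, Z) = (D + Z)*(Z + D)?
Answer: 0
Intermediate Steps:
O(D, Z) = (D + Z)² (O(D, Z) = (D + Z)*(D + Z) = (D + Z)²)
m(B) = 0 (m(B) = B*0 = 0)
O(1, 0)*m(10) = (1 + 0)²*0 = 1²*0 = 1*0 = 0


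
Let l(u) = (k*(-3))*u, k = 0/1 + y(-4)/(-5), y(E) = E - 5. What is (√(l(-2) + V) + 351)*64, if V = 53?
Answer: 22464 + 64*√1595/5 ≈ 22975.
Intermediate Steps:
y(E) = -5 + E
k = 9/5 (k = 0/1 + (-5 - 4)/(-5) = 0*1 - 9*(-⅕) = 0 + 9/5 = 9/5 ≈ 1.8000)
l(u) = -27*u/5 (l(u) = ((9/5)*(-3))*u = -27*u/5)
(√(l(-2) + V) + 351)*64 = (√(-27/5*(-2) + 53) + 351)*64 = (√(54/5 + 53) + 351)*64 = (√(319/5) + 351)*64 = (√1595/5 + 351)*64 = (351 + √1595/5)*64 = 22464 + 64*√1595/5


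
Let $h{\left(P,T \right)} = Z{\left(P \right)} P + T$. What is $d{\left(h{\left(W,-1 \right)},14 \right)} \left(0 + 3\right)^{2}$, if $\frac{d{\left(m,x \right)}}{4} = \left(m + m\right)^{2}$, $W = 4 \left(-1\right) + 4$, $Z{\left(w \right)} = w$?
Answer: $144$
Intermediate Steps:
$W = 0$ ($W = -4 + 4 = 0$)
$h{\left(P,T \right)} = T + P^{2}$ ($h{\left(P,T \right)} = P P + T = P^{2} + T = T + P^{2}$)
$d{\left(m,x \right)} = 16 m^{2}$ ($d{\left(m,x \right)} = 4 \left(m + m\right)^{2} = 4 \left(2 m\right)^{2} = 4 \cdot 4 m^{2} = 16 m^{2}$)
$d{\left(h{\left(W,-1 \right)},14 \right)} \left(0 + 3\right)^{2} = 16 \left(-1 + 0^{2}\right)^{2} \left(0 + 3\right)^{2} = 16 \left(-1 + 0\right)^{2} \cdot 3^{2} = 16 \left(-1\right)^{2} \cdot 9 = 16 \cdot 1 \cdot 9 = 16 \cdot 9 = 144$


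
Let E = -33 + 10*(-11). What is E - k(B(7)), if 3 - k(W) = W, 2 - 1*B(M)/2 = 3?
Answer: -148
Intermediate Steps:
B(M) = -2 (B(M) = 4 - 2*3 = 4 - 6 = -2)
E = -143 (E = -33 - 110 = -143)
k(W) = 3 - W
E - k(B(7)) = -143 - (3 - 1*(-2)) = -143 - (3 + 2) = -143 - 1*5 = -143 - 5 = -148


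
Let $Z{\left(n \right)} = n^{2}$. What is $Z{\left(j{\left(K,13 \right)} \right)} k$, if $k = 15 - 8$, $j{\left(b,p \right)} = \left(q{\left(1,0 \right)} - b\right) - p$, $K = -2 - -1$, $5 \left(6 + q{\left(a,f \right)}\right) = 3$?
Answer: $\frac{52983}{25} \approx 2119.3$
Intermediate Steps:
$q{\left(a,f \right)} = - \frac{27}{5}$ ($q{\left(a,f \right)} = -6 + \frac{1}{5} \cdot 3 = -6 + \frac{3}{5} = - \frac{27}{5}$)
$K = -1$ ($K = -2 + 1 = -1$)
$j{\left(b,p \right)} = - \frac{27}{5} - b - p$ ($j{\left(b,p \right)} = \left(- \frac{27}{5} - b\right) - p = - \frac{27}{5} - b - p$)
$k = 7$ ($k = 15 - 8 = 7$)
$Z{\left(j{\left(K,13 \right)} \right)} k = \left(- \frac{27}{5} - -1 - 13\right)^{2} \cdot 7 = \left(- \frac{27}{5} + 1 - 13\right)^{2} \cdot 7 = \left(- \frac{87}{5}\right)^{2} \cdot 7 = \frac{7569}{25} \cdot 7 = \frac{52983}{25}$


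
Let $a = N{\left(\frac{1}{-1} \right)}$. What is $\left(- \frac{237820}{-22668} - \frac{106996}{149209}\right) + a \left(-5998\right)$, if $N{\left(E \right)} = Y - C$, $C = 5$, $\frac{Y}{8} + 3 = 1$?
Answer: $\frac{106514243821837}{845567403} \approx 1.2597 \cdot 10^{5}$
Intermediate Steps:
$Y = -16$ ($Y = -24 + 8 \cdot 1 = -24 + 8 = -16$)
$N{\left(E \right)} = -21$ ($N{\left(E \right)} = -16 - 5 = -21$)
$a = -21$
$\left(- \frac{237820}{-22668} - \frac{106996}{149209}\right) + a \left(-5998\right) = \left(- \frac{237820}{-22668} - \frac{106996}{149209}\right) - -125958 = \left(\left(-237820\right) \left(- \frac{1}{22668}\right) - \frac{106996}{149209}\right) + 125958 = \left(\frac{59455}{5667} - \frac{106996}{149209}\right) + 125958 = \frac{8264874763}{845567403} + 125958 = \frac{106514243821837}{845567403}$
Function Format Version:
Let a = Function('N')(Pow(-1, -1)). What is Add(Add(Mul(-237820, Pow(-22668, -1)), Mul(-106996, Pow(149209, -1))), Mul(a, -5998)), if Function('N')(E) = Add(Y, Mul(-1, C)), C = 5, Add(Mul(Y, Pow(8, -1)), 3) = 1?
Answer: Rational(106514243821837, 845567403) ≈ 1.2597e+5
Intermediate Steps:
Y = -16 (Y = Add(-24, Mul(8, 1)) = Add(-24, 8) = -16)
Function('N')(E) = -21 (Function('N')(E) = Add(-16, Mul(-1, 5)) = Add(-16, -5) = -21)
a = -21
Add(Add(Mul(-237820, Pow(-22668, -1)), Mul(-106996, Pow(149209, -1))), Mul(a, -5998)) = Add(Add(Mul(-237820, Pow(-22668, -1)), Mul(-106996, Pow(149209, -1))), Mul(-21, -5998)) = Add(Add(Mul(-237820, Rational(-1, 22668)), Mul(-106996, Rational(1, 149209))), 125958) = Add(Add(Rational(59455, 5667), Rational(-106996, 149209)), 125958) = Add(Rational(8264874763, 845567403), 125958) = Rational(106514243821837, 845567403)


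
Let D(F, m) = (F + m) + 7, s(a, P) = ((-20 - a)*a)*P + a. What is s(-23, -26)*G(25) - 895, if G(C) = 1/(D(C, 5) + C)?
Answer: -53719/62 ≈ -866.44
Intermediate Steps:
s(a, P) = a + P*a*(-20 - a) (s(a, P) = (a*(-20 - a))*P + a = P*a*(-20 - a) + a = a + P*a*(-20 - a))
D(F, m) = 7 + F + m
G(C) = 1/(12 + 2*C) (G(C) = 1/((7 + C + 5) + C) = 1/((12 + C) + C) = 1/(12 + 2*C))
s(-23, -26)*G(25) - 895 = (-23*(1 - 20*(-26) - 1*(-26)*(-23)))*(1/(2*(6 + 25))) - 895 = (-23*(1 + 520 - 598))*((1/2)/31) - 895 = (-23*(-77))*((1/2)*(1/31)) - 895 = 1771*(1/62) - 895 = 1771/62 - 895 = -53719/62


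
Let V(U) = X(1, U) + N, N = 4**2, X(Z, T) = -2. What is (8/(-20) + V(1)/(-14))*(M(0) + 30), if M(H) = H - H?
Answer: -42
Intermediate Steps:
N = 16
M(H) = 0
V(U) = 14 (V(U) = -2 + 16 = 14)
(8/(-20) + V(1)/(-14))*(M(0) + 30) = (8/(-20) + 14/(-14))*(0 + 30) = (8*(-1/20) + 14*(-1/14))*30 = (-2/5 - 1)*30 = -7/5*30 = -42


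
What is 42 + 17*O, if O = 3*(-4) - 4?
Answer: -230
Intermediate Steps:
O = -16 (O = -12 - 4 = -16)
42 + 17*O = 42 + 17*(-16) = 42 - 272 = -230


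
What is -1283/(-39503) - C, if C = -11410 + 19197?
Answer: -307608578/39503 ≈ -7787.0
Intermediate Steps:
C = 7787
-1283/(-39503) - C = -1283/(-39503) - 1*7787 = -1283*(-1/39503) - 7787 = 1283/39503 - 7787 = -307608578/39503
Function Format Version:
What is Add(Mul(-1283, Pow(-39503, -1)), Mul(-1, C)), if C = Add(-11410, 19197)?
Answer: Rational(-307608578, 39503) ≈ -7787.0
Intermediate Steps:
C = 7787
Add(Mul(-1283, Pow(-39503, -1)), Mul(-1, C)) = Add(Mul(-1283, Pow(-39503, -1)), Mul(-1, 7787)) = Add(Mul(-1283, Rational(-1, 39503)), -7787) = Add(Rational(1283, 39503), -7787) = Rational(-307608578, 39503)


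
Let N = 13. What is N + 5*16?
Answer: 93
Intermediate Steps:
N + 5*16 = 13 + 5*16 = 13 + 80 = 93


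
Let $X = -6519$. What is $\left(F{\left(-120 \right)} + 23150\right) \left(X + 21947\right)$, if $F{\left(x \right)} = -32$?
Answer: $356664504$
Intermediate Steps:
$\left(F{\left(-120 \right)} + 23150\right) \left(X + 21947\right) = \left(-32 + 23150\right) \left(-6519 + 21947\right) = 23118 \cdot 15428 = 356664504$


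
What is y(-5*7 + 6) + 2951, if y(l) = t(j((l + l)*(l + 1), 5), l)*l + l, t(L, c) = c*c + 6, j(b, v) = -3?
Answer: -21641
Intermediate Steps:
t(L, c) = 6 + c² (t(L, c) = c² + 6 = 6 + c²)
y(l) = l + l*(6 + l²) (y(l) = (6 + l²)*l + l = l*(6 + l²) + l = l + l*(6 + l²))
y(-5*7 + 6) + 2951 = (-5*7 + 6)*(7 + (-5*7 + 6)²) + 2951 = (-35 + 6)*(7 + (-35 + 6)²) + 2951 = -29*(7 + (-29)²) + 2951 = -29*(7 + 841) + 2951 = -29*848 + 2951 = -24592 + 2951 = -21641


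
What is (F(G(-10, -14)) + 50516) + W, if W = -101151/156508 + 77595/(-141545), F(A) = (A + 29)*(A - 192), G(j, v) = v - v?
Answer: 199140640990145/4430584972 ≈ 44947.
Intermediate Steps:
G(j, v) = 0
F(A) = (-192 + A)*(29 + A) (F(A) = (29 + A)*(-192 + A) = (-192 + A)*(29 + A))
W = -5292331311/4430584972 (W = -101151*1/156508 + 77595*(-1/141545) = -101151/156508 - 15519/28309 = -5292331311/4430584972 ≈ -1.1945)
(F(G(-10, -14)) + 50516) + W = ((-5568 + 0² - 163*0) + 50516) - 5292331311/4430584972 = ((-5568 + 0 + 0) + 50516) - 5292331311/4430584972 = (-5568 + 50516) - 5292331311/4430584972 = 44948 - 5292331311/4430584972 = 199140640990145/4430584972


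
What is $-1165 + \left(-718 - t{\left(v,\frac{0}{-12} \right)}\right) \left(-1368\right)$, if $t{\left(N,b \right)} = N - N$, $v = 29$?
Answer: $981059$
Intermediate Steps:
$t{\left(N,b \right)} = 0$
$-1165 + \left(-718 - t{\left(v,\frac{0}{-12} \right)}\right) \left(-1368\right) = -1165 + \left(-718 - 0\right) \left(-1368\right) = -1165 + \left(-718 + 0\right) \left(-1368\right) = -1165 - -982224 = -1165 + 982224 = 981059$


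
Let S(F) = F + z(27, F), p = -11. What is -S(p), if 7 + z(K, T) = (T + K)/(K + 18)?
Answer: 794/45 ≈ 17.644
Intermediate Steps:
z(K, T) = -7 + (K + T)/(18 + K) (z(K, T) = -7 + (T + K)/(K + 18) = -7 + (K + T)/(18 + K))
S(F) = -32/5 + 46*F/45 (S(F) = F + (-126 + F - 6*27)/(18 + 27) = F + (-126 + F - 162)/45 = F + (-288 + F)/45 = F + (-32/5 + F/45) = -32/5 + 46*F/45)
-S(p) = -(-32/5 + (46/45)*(-11)) = -(-32/5 - 506/45) = -1*(-794/45) = 794/45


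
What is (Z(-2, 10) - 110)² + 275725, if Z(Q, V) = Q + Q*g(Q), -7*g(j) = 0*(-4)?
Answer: 288269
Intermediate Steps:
g(j) = 0 (g(j) = -0*(-4) = -⅐*0 = 0)
Z(Q, V) = Q (Z(Q, V) = Q + Q*0 = Q + 0 = Q)
(Z(-2, 10) - 110)² + 275725 = (-2 - 110)² + 275725 = (-112)² + 275725 = 12544 + 275725 = 288269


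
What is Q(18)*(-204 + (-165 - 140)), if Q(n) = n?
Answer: -9162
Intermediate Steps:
Q(18)*(-204 + (-165 - 140)) = 18*(-204 + (-165 - 140)) = 18*(-204 - 305) = 18*(-509) = -9162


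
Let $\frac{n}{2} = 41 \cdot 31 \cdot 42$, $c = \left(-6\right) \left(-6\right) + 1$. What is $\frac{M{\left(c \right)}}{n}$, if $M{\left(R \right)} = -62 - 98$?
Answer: $- \frac{40}{26691} \approx -0.0014986$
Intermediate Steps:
$c = 37$ ($c = 36 + 1 = 37$)
$n = 106764$ ($n = 2 \cdot 41 \cdot 31 \cdot 42 = 2 \cdot 1271 \cdot 42 = 2 \cdot 53382 = 106764$)
$M{\left(R \right)} = -160$ ($M{\left(R \right)} = -62 - 98 = -160$)
$\frac{M{\left(c \right)}}{n} = - \frac{160}{106764} = \left(-160\right) \frac{1}{106764} = - \frac{40}{26691}$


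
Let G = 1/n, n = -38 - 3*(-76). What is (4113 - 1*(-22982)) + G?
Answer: 5148051/190 ≈ 27095.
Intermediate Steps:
n = 190 (n = -38 + 228 = 190)
G = 1/190 ≈ 0.0052632
(4113 - 1*(-22982)) + G = (4113 - 1*(-22982)) + 1/190 = (4113 + 22982) + 1/190 = 27095 + 1/190 = 5148051/190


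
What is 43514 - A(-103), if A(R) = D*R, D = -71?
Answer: 36201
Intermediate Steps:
A(R) = -71*R
43514 - A(-103) = 43514 - (-71)*(-103) = 43514 - 1*7313 = 43514 - 7313 = 36201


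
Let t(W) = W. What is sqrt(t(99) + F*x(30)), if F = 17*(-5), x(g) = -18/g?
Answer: 5*sqrt(6) ≈ 12.247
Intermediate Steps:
F = -85
sqrt(t(99) + F*x(30)) = sqrt(99 - (-1530)/30) = sqrt(99 - 85*(-3/5)) = sqrt(99 + 51) = sqrt(150) = 5*sqrt(6)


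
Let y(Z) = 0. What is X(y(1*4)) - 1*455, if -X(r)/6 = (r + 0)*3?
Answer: -455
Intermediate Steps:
X(r) = -18*r (X(r) = -6*(r + 0)*3 = -6*r*3 = -18*r)
X(y(1*4)) - 1*455 = -18*0 - 1*455 = 0 - 455 = -455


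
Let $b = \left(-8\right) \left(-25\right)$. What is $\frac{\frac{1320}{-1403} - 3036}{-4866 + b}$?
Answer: $\frac{2130414}{3273199} \approx 0.65087$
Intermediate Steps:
$b = 200$
$\frac{\frac{1320}{-1403} - 3036}{-4866 + b} = \frac{\frac{1320}{-1403} - 3036}{-4866 + 200} = \frac{1320 \left(- \frac{1}{1403}\right) - 3036}{-4666} = \left(- \frac{1320}{1403} - 3036\right) \left(- \frac{1}{4666}\right) = \left(- \frac{4260828}{1403}\right) \left(- \frac{1}{4666}\right) = \frac{2130414}{3273199}$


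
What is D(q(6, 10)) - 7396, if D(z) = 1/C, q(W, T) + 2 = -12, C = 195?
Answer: -1442219/195 ≈ -7396.0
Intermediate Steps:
q(W, T) = -14 (q(W, T) = -2 - 12 = -14)
D(z) = 1/195
D(q(6, 10)) - 7396 = 1/195 - 7396 = -1442219/195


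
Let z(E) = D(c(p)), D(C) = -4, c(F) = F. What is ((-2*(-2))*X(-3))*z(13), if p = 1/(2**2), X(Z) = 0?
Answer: 0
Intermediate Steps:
p = 1/4 ≈ 0.25000
z(E) = -4
((-2*(-2))*X(-3))*z(13) = (-2*(-2)*0)*(-4) = (4*0)*(-4) = 0*(-4) = 0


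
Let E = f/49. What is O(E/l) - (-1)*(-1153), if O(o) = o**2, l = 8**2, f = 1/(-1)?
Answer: -11339173887/9834496 ≈ -1153.0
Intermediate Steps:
f = -1
l = 64
E = -1/49 ≈ -0.020408
O(E/l) - (-1)*(-1153) = (-1/49/64)**2 - (-1)*(-1153) = (-1/49*1/64)**2 - 1*1153 = (-1/3136)**2 - 1153 = 1/9834496 - 1153 = -11339173887/9834496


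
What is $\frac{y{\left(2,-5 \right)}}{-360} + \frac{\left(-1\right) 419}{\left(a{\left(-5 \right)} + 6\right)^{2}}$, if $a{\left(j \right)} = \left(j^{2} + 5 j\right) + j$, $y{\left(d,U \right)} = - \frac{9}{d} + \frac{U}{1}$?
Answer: $- \frac{301661}{720} \approx -418.97$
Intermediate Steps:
$y{\left(d,U \right)} = U - \frac{9}{d}$ ($y{\left(d,U \right)} = - \frac{9}{d} + U 1 = - \frac{9}{d} + U = U - \frac{9}{d}$)
$a{\left(j \right)} = j^{2} + 6 j$
$\frac{y{\left(2,-5 \right)}}{-360} + \frac{\left(-1\right) 419}{\left(a{\left(-5 \right)} + 6\right)^{2}} = \frac{-5 - \frac{9}{2}}{-360} + \frac{\left(-1\right) 419}{\left(- 5 \left(6 - 5\right) + 6\right)^{2}} = \left(-5 - \frac{9}{2}\right) \left(- \frac{1}{360}\right) - \frac{419}{\left(\left(-5\right) 1 + 6\right)^{2}} = \left(-5 - \frac{9}{2}\right) \left(- \frac{1}{360}\right) - \frac{419}{\left(-5 + 6\right)^{2}} = \left(- \frac{19}{2}\right) \left(- \frac{1}{360}\right) - \frac{419}{1^{2}} = \frac{19}{720} - \frac{419}{1} = \frac{19}{720} - 419 = - \frac{301661}{720}$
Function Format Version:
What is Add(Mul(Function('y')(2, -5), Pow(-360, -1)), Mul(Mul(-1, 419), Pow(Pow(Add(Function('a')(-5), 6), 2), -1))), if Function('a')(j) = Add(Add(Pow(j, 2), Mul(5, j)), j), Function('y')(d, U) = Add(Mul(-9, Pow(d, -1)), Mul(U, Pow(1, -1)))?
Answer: Rational(-301661, 720) ≈ -418.97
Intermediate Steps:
Function('y')(d, U) = Add(U, Mul(-9, Pow(d, -1))) (Function('y')(d, U) = Add(Mul(-9, Pow(d, -1)), Mul(U, 1)) = Add(Mul(-9, Pow(d, -1)), U) = Add(U, Mul(-9, Pow(d, -1))))
Function('a')(j) = Add(Pow(j, 2), Mul(6, j))
Add(Mul(Function('y')(2, -5), Pow(-360, -1)), Mul(Mul(-1, 419), Pow(Pow(Add(Function('a')(-5), 6), 2), -1))) = Add(Mul(Add(-5, Mul(-9, Pow(2, -1))), Pow(-360, -1)), Mul(Mul(-1, 419), Pow(Pow(Add(Mul(-5, Add(6, -5)), 6), 2), -1))) = Add(Mul(Add(-5, Mul(-9, Rational(1, 2))), Rational(-1, 360)), Mul(-419, Pow(Pow(Add(Mul(-5, 1), 6), 2), -1))) = Add(Mul(Add(-5, Rational(-9, 2)), Rational(-1, 360)), Mul(-419, Pow(Pow(Add(-5, 6), 2), -1))) = Add(Mul(Rational(-19, 2), Rational(-1, 360)), Mul(-419, Pow(Pow(1, 2), -1))) = Add(Rational(19, 720), Mul(-419, Pow(1, -1))) = Add(Rational(19, 720), Mul(-419, 1)) = Add(Rational(19, 720), -419) = Rational(-301661, 720)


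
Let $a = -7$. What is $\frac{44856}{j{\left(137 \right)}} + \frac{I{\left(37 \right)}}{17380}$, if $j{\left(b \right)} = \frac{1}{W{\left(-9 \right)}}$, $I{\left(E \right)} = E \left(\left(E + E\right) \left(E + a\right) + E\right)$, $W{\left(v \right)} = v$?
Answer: $- \frac{7016292011}{17380} \approx -4.037 \cdot 10^{5}$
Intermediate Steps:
$I{\left(E \right)} = E \left(E + 2 E \left(-7 + E\right)\right)$ ($I{\left(E \right)} = E \left(\left(E + E\right) \left(E - 7\right) + E\right) = E \left(2 E \left(-7 + E\right) + E\right) = E \left(E + 2 E \left(-7 + E\right)\right)$)
$j{\left(b \right)} = - \frac{1}{9}$ ($j{\left(b \right)} = \frac{1}{-9} = - \frac{1}{9}$)
$\frac{44856}{j{\left(137 \right)}} + \frac{I{\left(37 \right)}}{17380} = \frac{44856}{- \frac{1}{9}} + \frac{37^{2} \left(-13 + 2 \cdot 37\right)}{17380} = 44856 \left(-9\right) + 1369 \left(-13 + 74\right) \frac{1}{17380} = -403704 + 1369 \cdot 61 \cdot \frac{1}{17380} = -403704 + 83509 \cdot \frac{1}{17380} = -403704 + \frac{83509}{17380} = - \frac{7016292011}{17380}$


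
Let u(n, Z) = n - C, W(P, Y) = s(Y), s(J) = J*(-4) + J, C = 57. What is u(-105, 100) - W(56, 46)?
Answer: -24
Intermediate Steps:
s(J) = -3*J (s(J) = -4*J + J = -3*J)
W(P, Y) = -3*Y
u(n, Z) = -57 + n (u(n, Z) = n - 1*57 = n - 57 = -57 + n)
u(-105, 100) - W(56, 46) = (-57 - 105) - (-3)*46 = -162 - 1*(-138) = -162 + 138 = -24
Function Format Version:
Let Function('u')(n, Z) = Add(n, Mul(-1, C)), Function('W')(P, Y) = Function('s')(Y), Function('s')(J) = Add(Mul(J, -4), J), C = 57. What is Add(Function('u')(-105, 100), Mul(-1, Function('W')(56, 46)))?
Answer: -24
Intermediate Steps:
Function('s')(J) = Mul(-3, J) (Function('s')(J) = Add(Mul(-4, J), J) = Mul(-3, J))
Function('W')(P, Y) = Mul(-3, Y)
Function('u')(n, Z) = Add(-57, n) (Function('u')(n, Z) = Add(n, Mul(-1, 57)) = Add(n, -57) = Add(-57, n))
Add(Function('u')(-105, 100), Mul(-1, Function('W')(56, 46))) = Add(Add(-57, -105), Mul(-1, Mul(-3, 46))) = Add(-162, Mul(-1, -138)) = Add(-162, 138) = -24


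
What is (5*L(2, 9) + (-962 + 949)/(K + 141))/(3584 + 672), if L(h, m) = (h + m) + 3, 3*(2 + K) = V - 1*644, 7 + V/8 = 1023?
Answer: 553031/33626656 ≈ 0.016446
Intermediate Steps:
V = 8128 (V = -56 + 8*1023 = -56 + 8184 = 8128)
K = 7478/3 (K = -2 + (8128 - 1*644)/3 = -2 + (8128 - 644)/3 = -2 + (1/3)*7484 = -2 + 7484/3 = 7478/3 ≈ 2492.7)
L(h, m) = 3 + h + m
(5*L(2, 9) + (-962 + 949)/(K + 141))/(3584 + 672) = (5*(3 + 2 + 9) + (-962 + 949)/(7478/3 + 141))/(3584 + 672) = (5*14 - 13/7901/3)/4256 = (70 - 13*3/7901)*(1/4256) = (70 - 39/7901)*(1/4256) = (553031/7901)*(1/4256) = 553031/33626656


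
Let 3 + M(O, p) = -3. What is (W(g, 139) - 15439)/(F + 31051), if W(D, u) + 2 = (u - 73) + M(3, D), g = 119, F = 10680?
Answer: -15381/41731 ≈ -0.36858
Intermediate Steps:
M(O, p) = -6 (M(O, p) = -3 - 3 = -6)
W(D, u) = -81 + u (W(D, u) = -2 + ((u - 73) - 6) = -2 + ((-73 + u) - 6) = -2 + (-79 + u) = -81 + u)
(W(g, 139) - 15439)/(F + 31051) = ((-81 + 139) - 15439)/(10680 + 31051) = (58 - 15439)/41731 = -15381*1/41731 = -15381/41731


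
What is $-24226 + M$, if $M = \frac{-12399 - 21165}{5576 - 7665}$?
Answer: $- \frac{50574550}{2089} \approx -24210.0$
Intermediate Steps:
$M = \frac{33564}{2089}$ ($M = - \frac{33564}{-2089} = \left(-33564\right) \left(- \frac{1}{2089}\right) = \frac{33564}{2089} \approx 16.067$)
$-24226 + M = -24226 + \frac{33564}{2089} = - \frac{50574550}{2089}$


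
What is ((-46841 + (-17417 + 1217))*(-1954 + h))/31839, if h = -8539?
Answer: 661489213/31839 ≈ 20776.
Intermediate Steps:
((-46841 + (-17417 + 1217))*(-1954 + h))/31839 = ((-46841 + (-17417 + 1217))*(-1954 - 8539))/31839 = ((-46841 - 16200)*(-10493))*(1/31839) = -63041*(-10493)*(1/31839) = 661489213*(1/31839) = 661489213/31839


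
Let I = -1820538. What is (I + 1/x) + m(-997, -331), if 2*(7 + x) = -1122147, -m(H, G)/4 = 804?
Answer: -2046545612396/1122161 ≈ -1.8238e+6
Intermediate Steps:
m(H, G) = -3216 (m(H, G) = -4*804 = -3216)
x = -1122161/2 (x = -7 + (½)*(-1122147) = -7 - 1122147/2 = -1122161/2 ≈ -5.6108e+5)
(I + 1/x) + m(-997, -331) = (-1820538 + 1/(-1122161/2)) - 3216 = (-1820538 - 2/1122161) - 3216 = -2042936742620/1122161 - 3216 = -2046545612396/1122161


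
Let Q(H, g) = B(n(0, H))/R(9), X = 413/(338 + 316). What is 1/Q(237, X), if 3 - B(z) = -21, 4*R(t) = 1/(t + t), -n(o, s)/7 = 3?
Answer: 1/1728 ≈ 0.00057870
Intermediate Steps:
n(o, s) = -21 (n(o, s) = -7*3 = -21)
R(t) = 1/(8*t) (R(t) = 1/(4*(t + t)) = 1/(4*((2*t))) = (1/(2*t))/4 = 1/(8*t))
B(z) = 24 (B(z) = 3 - 1*(-21) = 3 + 21 = 24)
X = 413/654 ≈ 0.63150
Q(H, g) = 1728 (Q(H, g) = 24/(((⅛)/9)) = 24/(((⅛)*(⅑))) = 24/(1/72) = 24*72 = 1728)
1/Q(237, X) = 1/1728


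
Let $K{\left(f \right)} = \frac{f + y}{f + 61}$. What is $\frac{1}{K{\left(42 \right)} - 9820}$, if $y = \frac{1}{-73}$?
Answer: $- \frac{7519}{73833515} \approx -0.00010184$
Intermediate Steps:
$y = - \frac{1}{73} \approx -0.013699$
$K{\left(f \right)} = \frac{- \frac{1}{73} + f}{61 + f}$ ($K{\left(f \right)} = \frac{f - \frac{1}{73}}{f + 61} = \frac{- \frac{1}{73} + f}{61 + f}$)
$\frac{1}{K{\left(42 \right)} - 9820} = \frac{1}{\frac{- \frac{1}{73} + 42}{61 + 42} - 9820} = \frac{1}{\frac{1}{103} \cdot \frac{3065}{73} - 9820} = \frac{1}{\frac{3065}{7519} - 9820} = \frac{1}{- \frac{73833515}{7519}} = - \frac{7519}{73833515}$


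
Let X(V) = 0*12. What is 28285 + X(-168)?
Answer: 28285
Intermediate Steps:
X(V) = 0
28285 + X(-168) = 28285 + 0 = 28285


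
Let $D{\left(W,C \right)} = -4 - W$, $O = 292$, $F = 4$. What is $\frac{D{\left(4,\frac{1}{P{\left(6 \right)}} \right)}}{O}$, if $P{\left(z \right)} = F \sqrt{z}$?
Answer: $- \frac{2}{73} \approx -0.027397$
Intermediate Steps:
$P{\left(z \right)} = 4 \sqrt{z}$
$\frac{D{\left(4,\frac{1}{P{\left(6 \right)}} \right)}}{O} = \frac{-4 - 4}{292} = \left(-4 - 4\right) \frac{1}{292} = \left(-8\right) \frac{1}{292} = - \frac{2}{73}$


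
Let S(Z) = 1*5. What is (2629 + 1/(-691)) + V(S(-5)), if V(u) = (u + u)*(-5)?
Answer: 1782088/691 ≈ 2579.0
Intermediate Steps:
S(Z) = 5
V(u) = -10*u (V(u) = (2*u)*(-5) = -10*u)
(2629 + 1/(-691)) + V(S(-5)) = (2629 + 1/(-691)) - 10*5 = (2629 - 1/691) - 50 = 1816638/691 - 50 = 1782088/691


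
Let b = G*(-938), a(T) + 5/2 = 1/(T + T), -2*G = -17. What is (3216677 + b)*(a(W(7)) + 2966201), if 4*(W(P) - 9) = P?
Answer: 409259085062400/43 ≈ 9.5176e+12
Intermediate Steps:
G = 17/2 (G = -½*(-17) = 17/2 ≈ 8.5000)
W(P) = 9 + P/4
a(T) = -5/2 + 1/(2*T) (a(T) = -5/2 + 1/(T + T) = -5/2 + 1/(2*T))
b = -7973 (b = (17/2)*(-938) = -7973)
(3216677 + b)*(a(W(7)) + 2966201) = (3216677 - 7973)*((1 - 5*(9 + (¼)*7))/(2*(9 + (¼)*7)) + 2966201) = 3208704*((1 - 5*(9 + 7/4))/(2*(9 + 7/4)) + 2966201) = 3208704*((1 - 5*43/4)/(2*(43/4)) + 2966201) = 3208704*((½)*(4/43)*(1 - 215/4) + 2966201) = 3208704*((½)*(4/43)*(-211/4) + 2966201) = 3208704*(-211/86 + 2966201) = 3208704*(255093075/86) = 409259085062400/43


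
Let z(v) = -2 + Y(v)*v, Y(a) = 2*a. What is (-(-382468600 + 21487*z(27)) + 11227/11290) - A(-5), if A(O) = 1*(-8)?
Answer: 3964862132667/11290 ≈ 3.5118e+8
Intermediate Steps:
z(v) = -2 + 2*v² (z(v) = -2 + (2*v)*v = -2 + 2*v²)
A(O) = -8
(-(-382468600 + 21487*z(27)) + 11227/11290) - A(-5) = (-(-382511574 + 31328046) + 11227/11290) - 1*(-8) = (-(-382511574 + 31328046) + 11227*(1/11290)) + 8 = (-21487/(1/(-17800 + (-2 + 1458))) + 11227/11290) + 8 = (-21487/(1/(-17800 + 1456)) + 11227/11290) + 8 = (-21487/(1/(-16344)) + 11227/11290) + 8 = (-21487/(-1/16344) + 11227/11290) + 8 = (-21487*(-16344) + 11227/11290) + 8 = (351183528 + 11227/11290) + 8 = 3964862042347/11290 + 8 = 3964862132667/11290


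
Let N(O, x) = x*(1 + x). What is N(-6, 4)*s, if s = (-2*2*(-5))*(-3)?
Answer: -1200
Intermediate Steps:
s = -60 (s = -4*(-5)*(-3) = 20*(-3) = -60)
N(-6, 4)*s = (4*(1 + 4))*(-60) = (4*5)*(-60) = 20*(-60) = -1200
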